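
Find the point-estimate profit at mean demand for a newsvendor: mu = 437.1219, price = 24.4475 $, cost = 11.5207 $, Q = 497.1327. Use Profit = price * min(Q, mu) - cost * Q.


Sales at mu = min(497.1327, 437.1219) = 437.1219
Revenue = 24.4475 * 437.1219 = 10686.5377
Total cost = 11.5207 * 497.1327 = 5727.3167
Profit = 10686.5377 - 5727.3167 = 4959.2210

4959.2210 $


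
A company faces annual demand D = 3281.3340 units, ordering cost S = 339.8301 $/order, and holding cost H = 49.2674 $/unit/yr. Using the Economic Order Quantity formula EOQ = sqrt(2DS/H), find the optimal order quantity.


2*D*S = 2 * 3281.3340 * 339.8301 = 2230192.1227
2*D*S/H = 45267.0959
EOQ = sqrt(45267.0959) = 212.7607

212.7607 units


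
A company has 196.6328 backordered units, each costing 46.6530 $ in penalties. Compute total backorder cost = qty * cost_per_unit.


Total = 196.6328 * 46.6530 = 9173.5100

9173.5100 $


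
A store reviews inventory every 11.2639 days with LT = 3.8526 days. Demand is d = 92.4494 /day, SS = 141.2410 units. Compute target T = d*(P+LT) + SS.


P + LT = 15.1165
d*(P+LT) = 92.4494 * 15.1165 = 1397.5114
T = 1397.5114 + 141.2410 = 1538.7524

1538.7524 units


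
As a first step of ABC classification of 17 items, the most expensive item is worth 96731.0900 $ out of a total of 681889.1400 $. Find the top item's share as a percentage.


Top item = 96731.0900
Total = 681889.1400
Percentage = 96731.0900 / 681889.1400 * 100 = 14.1858

14.1858%


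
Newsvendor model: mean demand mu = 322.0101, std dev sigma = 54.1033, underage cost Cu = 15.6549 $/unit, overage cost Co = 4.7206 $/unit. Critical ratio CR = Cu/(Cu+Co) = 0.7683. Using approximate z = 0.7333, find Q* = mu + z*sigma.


CR = Cu/(Cu+Co) = 15.6549/(15.6549+4.7206) = 0.7683
z = 0.7333
Q* = 322.0101 + 0.7333 * 54.1033 = 361.6840

361.6840 units


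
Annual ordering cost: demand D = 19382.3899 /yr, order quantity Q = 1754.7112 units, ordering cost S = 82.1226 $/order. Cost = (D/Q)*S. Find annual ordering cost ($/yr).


Number of orders = D/Q = 11.0459
Cost = 11.0459 * 82.1226 = 907.1192

907.1192 $/yr


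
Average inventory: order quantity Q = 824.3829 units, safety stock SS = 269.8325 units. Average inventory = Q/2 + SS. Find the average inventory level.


Q/2 = 412.1914
Avg = 412.1914 + 269.8325 = 682.0240

682.0240 units


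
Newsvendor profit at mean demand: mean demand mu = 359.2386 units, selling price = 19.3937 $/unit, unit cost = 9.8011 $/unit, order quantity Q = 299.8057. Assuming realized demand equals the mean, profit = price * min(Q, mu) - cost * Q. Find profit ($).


Sales at mu = min(299.8057, 359.2386) = 299.8057
Revenue = 19.3937 * 299.8057 = 5814.3418
Total cost = 9.8011 * 299.8057 = 2938.4256
Profit = 5814.3418 - 2938.4256 = 2875.9162

2875.9162 $


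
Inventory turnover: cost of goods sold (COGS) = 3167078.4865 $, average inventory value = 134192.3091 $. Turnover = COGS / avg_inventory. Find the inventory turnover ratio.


Turnover = 3167078.4865 / 134192.3091 = 23.6010

23.6010


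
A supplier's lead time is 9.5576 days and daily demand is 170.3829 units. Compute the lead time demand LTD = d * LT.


LTD = 170.3829 * 9.5576 = 1628.4516

1628.4516 units


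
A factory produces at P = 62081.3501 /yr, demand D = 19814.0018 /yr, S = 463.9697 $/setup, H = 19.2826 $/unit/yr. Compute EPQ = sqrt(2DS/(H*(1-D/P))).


1 - D/P = 1 - 0.3192 = 0.6808
H*(1-D/P) = 13.1283
2DS = 18386192.9419
EPQ = sqrt(1400497.6079) = 1183.4262

1183.4262 units


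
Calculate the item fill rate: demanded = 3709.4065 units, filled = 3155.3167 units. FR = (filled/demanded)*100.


FR = 3155.3167 / 3709.4065 * 100 = 85.0626

85.0626%


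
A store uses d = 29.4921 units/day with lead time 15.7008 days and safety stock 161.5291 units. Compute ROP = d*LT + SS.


d*LT = 29.4921 * 15.7008 = 463.0496
ROP = 463.0496 + 161.5291 = 624.5787

624.5787 units


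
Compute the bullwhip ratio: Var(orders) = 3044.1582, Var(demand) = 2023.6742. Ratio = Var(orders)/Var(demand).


BW = 3044.1582 / 2023.6742 = 1.5043

1.5043


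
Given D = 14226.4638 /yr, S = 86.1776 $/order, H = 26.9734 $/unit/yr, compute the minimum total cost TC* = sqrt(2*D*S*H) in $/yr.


2*D*S*H = 66138912.0323
TC* = sqrt(66138912.0323) = 8132.5834

8132.5834 $/yr


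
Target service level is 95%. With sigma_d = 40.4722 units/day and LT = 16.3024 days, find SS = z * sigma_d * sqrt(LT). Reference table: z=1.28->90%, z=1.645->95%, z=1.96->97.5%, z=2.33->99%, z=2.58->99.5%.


From the table, SL = 95% corresponds to z = 1.645
sqrt(LT) = sqrt(16.3024) = 4.0376
SS = 1.645 * 40.4722 * 4.0376 = 268.8119

268.8119 units


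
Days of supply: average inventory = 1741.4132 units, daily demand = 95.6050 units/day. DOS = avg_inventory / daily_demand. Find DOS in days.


DOS = 1741.4132 / 95.6050 = 18.2147

18.2147 days


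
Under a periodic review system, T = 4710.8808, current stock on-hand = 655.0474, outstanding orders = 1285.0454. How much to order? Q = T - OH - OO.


Inventory position = OH + OO = 655.0474 + 1285.0454 = 1940.0928
Q = 4710.8808 - 1940.0928 = 2770.7880

2770.7880 units


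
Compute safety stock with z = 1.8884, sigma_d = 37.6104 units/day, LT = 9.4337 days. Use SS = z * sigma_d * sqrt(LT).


sqrt(LT) = sqrt(9.4337) = 3.0714
SS = 1.8884 * 37.6104 * 3.0714 = 218.1439

218.1439 units


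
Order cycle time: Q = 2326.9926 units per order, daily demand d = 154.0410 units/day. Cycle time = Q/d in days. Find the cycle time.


Cycle = 2326.9926 / 154.0410 = 15.1063

15.1063 days


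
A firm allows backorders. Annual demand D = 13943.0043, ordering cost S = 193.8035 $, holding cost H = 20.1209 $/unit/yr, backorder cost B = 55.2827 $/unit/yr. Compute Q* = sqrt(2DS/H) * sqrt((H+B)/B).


sqrt(2DS/H) = 518.2631
sqrt((H+B)/B) = 1.1679
Q* = 518.2631 * 1.1679 = 605.2736

605.2736 units


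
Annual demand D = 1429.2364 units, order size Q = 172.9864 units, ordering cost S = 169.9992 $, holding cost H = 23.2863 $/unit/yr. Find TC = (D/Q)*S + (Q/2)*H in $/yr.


Ordering cost = D*S/Q = 1404.5558
Holding cost = Q*H/2 = 2014.1066
TC = 1404.5558 + 2014.1066 = 3418.6624

3418.6624 $/yr


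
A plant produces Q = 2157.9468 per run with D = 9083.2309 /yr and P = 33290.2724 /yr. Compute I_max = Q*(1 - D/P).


D/P = 0.2728
1 - D/P = 0.7272
I_max = 2157.9468 * 0.7272 = 1569.1523

1569.1523 units


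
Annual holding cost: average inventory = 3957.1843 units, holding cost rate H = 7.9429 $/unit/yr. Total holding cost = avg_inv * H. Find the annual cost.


Cost = 3957.1843 * 7.9429 = 31431.5192

31431.5192 $/yr


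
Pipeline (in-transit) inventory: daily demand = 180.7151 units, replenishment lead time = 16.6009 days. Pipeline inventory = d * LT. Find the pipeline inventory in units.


Pipeline = 180.7151 * 16.6009 = 3000.0333

3000.0333 units


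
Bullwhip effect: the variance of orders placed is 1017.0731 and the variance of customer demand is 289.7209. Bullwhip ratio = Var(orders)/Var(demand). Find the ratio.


BW = 1017.0731 / 289.7209 = 3.5105

3.5105


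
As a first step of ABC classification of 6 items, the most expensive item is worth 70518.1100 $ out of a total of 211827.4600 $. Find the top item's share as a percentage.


Top item = 70518.1100
Total = 211827.4600
Percentage = 70518.1100 / 211827.4600 * 100 = 33.2904

33.2904%


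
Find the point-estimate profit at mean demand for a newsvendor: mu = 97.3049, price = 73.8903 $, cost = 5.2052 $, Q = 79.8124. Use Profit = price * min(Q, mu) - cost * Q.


Sales at mu = min(79.8124, 97.3049) = 79.8124
Revenue = 73.8903 * 79.8124 = 5897.3622
Total cost = 5.2052 * 79.8124 = 415.4395
Profit = 5897.3622 - 415.4395 = 5481.9227

5481.9227 $


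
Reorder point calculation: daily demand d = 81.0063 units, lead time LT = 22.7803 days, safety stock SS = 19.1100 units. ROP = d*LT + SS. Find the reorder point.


d*LT = 81.0063 * 22.7803 = 1845.3478
ROP = 1845.3478 + 19.1100 = 1864.4578

1864.4578 units


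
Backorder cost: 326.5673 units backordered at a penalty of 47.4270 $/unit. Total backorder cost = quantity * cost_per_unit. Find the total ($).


Total = 326.5673 * 47.4270 = 15488.1073

15488.1073 $


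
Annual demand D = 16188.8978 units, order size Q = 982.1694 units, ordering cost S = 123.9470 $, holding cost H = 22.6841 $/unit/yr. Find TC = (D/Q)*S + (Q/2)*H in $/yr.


Ordering cost = D*S/Q = 2042.9931
Holding cost = Q*H/2 = 11139.8144
TC = 2042.9931 + 11139.8144 = 13182.8076

13182.8076 $/yr


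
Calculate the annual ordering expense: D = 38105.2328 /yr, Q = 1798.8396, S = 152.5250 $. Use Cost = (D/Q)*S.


Number of orders = D/Q = 21.1832
Cost = 21.1832 * 152.5250 = 3230.9721

3230.9721 $/yr


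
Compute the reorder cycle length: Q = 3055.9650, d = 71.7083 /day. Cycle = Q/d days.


Cycle = 3055.9650 / 71.7083 = 42.6166

42.6166 days


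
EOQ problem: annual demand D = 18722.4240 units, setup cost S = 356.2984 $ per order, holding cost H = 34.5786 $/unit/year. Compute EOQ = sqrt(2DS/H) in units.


2*D*S = 2 * 18722.4240 * 356.2984 = 13341539.4306
2*D*S/H = 385832.2613
EOQ = sqrt(385832.2613) = 621.1540

621.1540 units


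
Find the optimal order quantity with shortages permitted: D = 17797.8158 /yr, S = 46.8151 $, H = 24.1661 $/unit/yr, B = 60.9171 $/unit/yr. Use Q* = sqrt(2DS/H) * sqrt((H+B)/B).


sqrt(2DS/H) = 262.5960
sqrt((H+B)/B) = 1.1818
Q* = 262.5960 * 1.1818 = 310.3418

310.3418 units


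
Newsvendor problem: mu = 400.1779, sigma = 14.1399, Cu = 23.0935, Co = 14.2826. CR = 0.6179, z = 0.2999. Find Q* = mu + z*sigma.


CR = Cu/(Cu+Co) = 23.0935/(23.0935+14.2826) = 0.6179
z = 0.2999
Q* = 400.1779 + 0.2999 * 14.1399 = 404.4185

404.4185 units


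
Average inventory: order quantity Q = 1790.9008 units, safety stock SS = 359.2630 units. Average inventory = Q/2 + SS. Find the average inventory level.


Q/2 = 895.4504
Avg = 895.4504 + 359.2630 = 1254.7134

1254.7134 units


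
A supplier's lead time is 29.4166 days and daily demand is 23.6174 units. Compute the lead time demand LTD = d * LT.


LTD = 23.6174 * 29.4166 = 694.7436

694.7436 units


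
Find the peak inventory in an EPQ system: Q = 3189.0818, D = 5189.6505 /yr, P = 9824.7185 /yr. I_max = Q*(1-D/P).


D/P = 0.5282
1 - D/P = 0.4718
I_max = 3189.0818 * 0.4718 = 1504.5328

1504.5328 units


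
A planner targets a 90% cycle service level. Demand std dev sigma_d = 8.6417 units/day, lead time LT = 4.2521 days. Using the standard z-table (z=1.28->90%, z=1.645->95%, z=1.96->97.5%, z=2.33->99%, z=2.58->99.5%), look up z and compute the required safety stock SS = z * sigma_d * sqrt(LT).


From the table, SL = 90% corresponds to z = 1.28
sqrt(LT) = sqrt(4.2521) = 2.0621
SS = 1.28 * 8.6417 * 2.0621 = 22.8092

22.8092 units


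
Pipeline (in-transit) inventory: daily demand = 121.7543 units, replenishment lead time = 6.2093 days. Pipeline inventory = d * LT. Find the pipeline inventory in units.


Pipeline = 121.7543 * 6.2093 = 756.0090

756.0090 units


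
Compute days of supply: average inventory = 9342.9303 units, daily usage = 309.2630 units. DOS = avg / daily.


DOS = 9342.9303 / 309.2630 = 30.2103

30.2103 days


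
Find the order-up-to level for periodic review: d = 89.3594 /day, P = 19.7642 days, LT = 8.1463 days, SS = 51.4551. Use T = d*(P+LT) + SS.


P + LT = 27.9105
d*(P+LT) = 89.3594 * 27.9105 = 2494.0655
T = 2494.0655 + 51.4551 = 2545.5206

2545.5206 units


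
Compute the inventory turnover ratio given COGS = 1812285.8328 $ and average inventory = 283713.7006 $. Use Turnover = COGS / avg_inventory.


Turnover = 1812285.8328 / 283713.7006 = 6.3877

6.3877


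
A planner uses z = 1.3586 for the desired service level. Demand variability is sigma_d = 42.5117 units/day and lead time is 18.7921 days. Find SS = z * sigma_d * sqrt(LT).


sqrt(LT) = sqrt(18.7921) = 4.3350
SS = 1.3586 * 42.5117 * 4.3350 = 250.3731

250.3731 units


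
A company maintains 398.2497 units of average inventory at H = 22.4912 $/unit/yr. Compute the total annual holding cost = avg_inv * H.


Cost = 398.2497 * 22.4912 = 8957.1137

8957.1137 $/yr


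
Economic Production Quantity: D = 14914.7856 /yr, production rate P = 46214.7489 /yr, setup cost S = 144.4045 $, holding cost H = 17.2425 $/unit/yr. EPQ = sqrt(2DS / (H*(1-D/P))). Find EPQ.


1 - D/P = 1 - 0.3227 = 0.6773
H*(1-D/P) = 11.6779
2DS = 4307524.3144
EPQ = sqrt(368862.3020) = 607.3404

607.3404 units


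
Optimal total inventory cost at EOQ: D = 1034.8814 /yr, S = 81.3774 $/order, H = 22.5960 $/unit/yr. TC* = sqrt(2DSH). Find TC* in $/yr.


2*D*S*H = 3805887.5577
TC* = sqrt(3805887.5577) = 1950.8684

1950.8684 $/yr


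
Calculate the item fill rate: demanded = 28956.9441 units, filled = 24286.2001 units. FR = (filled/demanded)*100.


FR = 24286.2001 / 28956.9441 * 100 = 83.8700

83.8700%


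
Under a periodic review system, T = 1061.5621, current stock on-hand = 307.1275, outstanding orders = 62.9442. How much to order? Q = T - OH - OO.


Inventory position = OH + OO = 307.1275 + 62.9442 = 370.0717
Q = 1061.5621 - 370.0717 = 691.4904

691.4904 units


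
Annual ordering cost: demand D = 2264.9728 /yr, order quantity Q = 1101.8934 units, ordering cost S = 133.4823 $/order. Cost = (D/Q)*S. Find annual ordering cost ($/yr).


Number of orders = D/Q = 2.0555
Cost = 2.0555 * 133.4823 = 274.3766

274.3766 $/yr


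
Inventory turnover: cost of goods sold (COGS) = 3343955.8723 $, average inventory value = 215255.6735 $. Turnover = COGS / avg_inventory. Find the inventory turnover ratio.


Turnover = 3343955.8723 / 215255.6735 = 15.5348

15.5348


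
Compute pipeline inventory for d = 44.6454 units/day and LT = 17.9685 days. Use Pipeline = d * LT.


Pipeline = 44.6454 * 17.9685 = 802.2109

802.2109 units


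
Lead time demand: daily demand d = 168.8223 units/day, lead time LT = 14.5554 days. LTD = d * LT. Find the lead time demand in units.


LTD = 168.8223 * 14.5554 = 2457.2761

2457.2761 units


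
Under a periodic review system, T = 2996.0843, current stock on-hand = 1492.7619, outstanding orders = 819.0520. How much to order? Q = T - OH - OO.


Inventory position = OH + OO = 1492.7619 + 819.0520 = 2311.8139
Q = 2996.0843 - 2311.8139 = 684.2704

684.2704 units


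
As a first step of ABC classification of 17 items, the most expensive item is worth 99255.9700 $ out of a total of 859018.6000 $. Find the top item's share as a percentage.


Top item = 99255.9700
Total = 859018.6000
Percentage = 99255.9700 / 859018.6000 * 100 = 11.5546

11.5546%


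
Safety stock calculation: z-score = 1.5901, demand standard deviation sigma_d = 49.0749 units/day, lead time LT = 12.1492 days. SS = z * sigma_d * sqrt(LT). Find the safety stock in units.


sqrt(LT) = sqrt(12.1492) = 3.4856
SS = 1.5901 * 49.0749 * 3.4856 = 271.9930

271.9930 units


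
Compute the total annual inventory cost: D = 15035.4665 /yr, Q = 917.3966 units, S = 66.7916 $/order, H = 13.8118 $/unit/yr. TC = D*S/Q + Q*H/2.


Ordering cost = D*S/Q = 1094.6660
Holding cost = Q*H/2 = 6335.4492
TC = 1094.6660 + 6335.4492 = 7430.1152

7430.1152 $/yr


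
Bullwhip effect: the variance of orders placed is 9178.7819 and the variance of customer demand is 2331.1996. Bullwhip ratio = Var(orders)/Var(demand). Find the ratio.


BW = 9178.7819 / 2331.1996 = 3.9374

3.9374


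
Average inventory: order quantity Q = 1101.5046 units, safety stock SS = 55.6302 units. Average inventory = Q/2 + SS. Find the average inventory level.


Q/2 = 550.7523
Avg = 550.7523 + 55.6302 = 606.3825

606.3825 units


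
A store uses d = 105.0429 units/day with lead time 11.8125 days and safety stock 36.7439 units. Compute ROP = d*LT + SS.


d*LT = 105.0429 * 11.8125 = 1240.8193
ROP = 1240.8193 + 36.7439 = 1277.5632

1277.5632 units


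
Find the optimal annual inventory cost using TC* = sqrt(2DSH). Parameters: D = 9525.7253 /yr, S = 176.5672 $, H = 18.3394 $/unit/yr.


2*D*S*H = 61691197.7121
TC* = sqrt(61691197.7121) = 7854.3744

7854.3744 $/yr


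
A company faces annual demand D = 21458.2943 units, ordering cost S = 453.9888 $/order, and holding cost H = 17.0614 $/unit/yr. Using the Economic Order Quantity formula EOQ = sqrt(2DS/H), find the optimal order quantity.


2*D*S = 2 * 21458.2943 * 453.9888 = 19483650.5586
2*D*S/H = 1141972.5555
EOQ = sqrt(1141972.5555) = 1068.6312

1068.6312 units


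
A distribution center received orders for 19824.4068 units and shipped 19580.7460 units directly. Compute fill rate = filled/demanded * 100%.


FR = 19580.7460 / 19824.4068 * 100 = 98.7709

98.7709%


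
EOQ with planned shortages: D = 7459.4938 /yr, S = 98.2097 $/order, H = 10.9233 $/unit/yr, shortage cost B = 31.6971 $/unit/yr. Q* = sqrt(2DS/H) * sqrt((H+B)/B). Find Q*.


sqrt(2DS/H) = 366.2435
sqrt((H+B)/B) = 1.1596
Q* = 366.2435 * 1.1596 = 424.6870

424.6870 units


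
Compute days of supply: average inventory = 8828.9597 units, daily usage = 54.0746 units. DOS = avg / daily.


DOS = 8828.9597 / 54.0746 = 163.2737

163.2737 days


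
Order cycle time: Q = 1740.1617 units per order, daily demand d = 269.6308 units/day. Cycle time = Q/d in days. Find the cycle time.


Cycle = 1740.1617 / 269.6308 = 6.4539

6.4539 days


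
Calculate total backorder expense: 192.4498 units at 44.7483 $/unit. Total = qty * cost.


Total = 192.4498 * 44.7483 = 8611.8014

8611.8014 $


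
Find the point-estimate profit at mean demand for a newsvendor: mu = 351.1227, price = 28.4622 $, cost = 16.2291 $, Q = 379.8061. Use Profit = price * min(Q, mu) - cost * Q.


Sales at mu = min(379.8061, 351.1227) = 351.1227
Revenue = 28.4622 * 351.1227 = 9993.7245
Total cost = 16.2291 * 379.8061 = 6163.9112
Profit = 9993.7245 - 6163.9112 = 3829.8133

3829.8133 $


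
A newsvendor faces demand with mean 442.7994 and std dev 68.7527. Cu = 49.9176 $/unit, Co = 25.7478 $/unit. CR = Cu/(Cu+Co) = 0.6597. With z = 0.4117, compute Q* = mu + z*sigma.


CR = Cu/(Cu+Co) = 49.9176/(49.9176+25.7478) = 0.6597
z = 0.4117
Q* = 442.7994 + 0.4117 * 68.7527 = 471.1049

471.1049 units


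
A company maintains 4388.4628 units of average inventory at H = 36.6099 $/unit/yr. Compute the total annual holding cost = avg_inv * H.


Cost = 4388.4628 * 36.6099 = 160661.1843

160661.1843 $/yr


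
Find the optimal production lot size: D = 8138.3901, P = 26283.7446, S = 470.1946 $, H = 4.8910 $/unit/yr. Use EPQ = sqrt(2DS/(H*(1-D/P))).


1 - D/P = 1 - 0.3096 = 0.6904
H*(1-D/P) = 3.3766
2DS = 7653254.1554
EPQ = sqrt(2266575.8355) = 1505.5151

1505.5151 units


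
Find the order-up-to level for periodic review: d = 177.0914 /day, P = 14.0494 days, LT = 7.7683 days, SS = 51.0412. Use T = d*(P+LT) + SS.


P + LT = 21.8177
d*(P+LT) = 177.0914 * 21.8177 = 3863.7270
T = 3863.7270 + 51.0412 = 3914.7682

3914.7682 units


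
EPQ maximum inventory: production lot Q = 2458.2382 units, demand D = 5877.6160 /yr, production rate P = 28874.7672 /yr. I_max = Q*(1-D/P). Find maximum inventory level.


D/P = 0.2036
1 - D/P = 0.7964
I_max = 2458.2382 * 0.7964 = 1957.8504

1957.8504 units


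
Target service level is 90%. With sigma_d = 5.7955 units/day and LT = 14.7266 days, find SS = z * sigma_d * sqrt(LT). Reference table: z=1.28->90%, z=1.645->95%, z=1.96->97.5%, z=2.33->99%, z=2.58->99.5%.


From the table, SL = 90% corresponds to z = 1.28
sqrt(LT) = sqrt(14.7266) = 3.8375
SS = 1.28 * 5.7955 * 3.8375 = 28.4677

28.4677 units


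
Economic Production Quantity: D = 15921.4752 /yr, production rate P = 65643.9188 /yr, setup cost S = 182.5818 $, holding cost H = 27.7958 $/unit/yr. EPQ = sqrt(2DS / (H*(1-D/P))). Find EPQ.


1 - D/P = 1 - 0.2425 = 0.7575
H*(1-D/P) = 21.0541
2DS = 5813943.2013
EPQ = sqrt(276142.7480) = 525.4929

525.4929 units


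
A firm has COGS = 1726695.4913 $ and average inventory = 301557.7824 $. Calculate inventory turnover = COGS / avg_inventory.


Turnover = 1726695.4913 / 301557.7824 = 5.7259

5.7259


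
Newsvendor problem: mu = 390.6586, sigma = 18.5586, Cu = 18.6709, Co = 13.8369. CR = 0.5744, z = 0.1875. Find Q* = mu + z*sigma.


CR = Cu/(Cu+Co) = 18.6709/(18.6709+13.8369) = 0.5744
z = 0.1875
Q* = 390.6586 + 0.1875 * 18.5586 = 394.1383

394.1383 units


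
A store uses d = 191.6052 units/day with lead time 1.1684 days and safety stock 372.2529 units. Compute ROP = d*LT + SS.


d*LT = 191.6052 * 1.1684 = 223.8715
ROP = 223.8715 + 372.2529 = 596.1244

596.1244 units


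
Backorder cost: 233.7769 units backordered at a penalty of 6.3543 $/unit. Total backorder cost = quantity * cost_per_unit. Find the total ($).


Total = 233.7769 * 6.3543 = 1485.4886

1485.4886 $


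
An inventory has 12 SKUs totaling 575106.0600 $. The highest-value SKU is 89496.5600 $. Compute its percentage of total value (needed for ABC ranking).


Top item = 89496.5600
Total = 575106.0600
Percentage = 89496.5600 / 575106.0600 * 100 = 15.5617

15.5617%


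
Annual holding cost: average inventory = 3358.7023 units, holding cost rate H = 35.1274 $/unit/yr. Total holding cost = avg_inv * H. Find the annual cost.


Cost = 3358.7023 * 35.1274 = 117982.4792

117982.4792 $/yr


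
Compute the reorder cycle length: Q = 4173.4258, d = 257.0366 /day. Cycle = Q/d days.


Cycle = 4173.4258 / 257.0366 = 16.2367

16.2367 days


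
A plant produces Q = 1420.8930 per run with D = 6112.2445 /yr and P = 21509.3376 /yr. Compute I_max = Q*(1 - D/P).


D/P = 0.2842
1 - D/P = 0.7158
I_max = 1420.8930 * 0.7158 = 1017.1221

1017.1221 units


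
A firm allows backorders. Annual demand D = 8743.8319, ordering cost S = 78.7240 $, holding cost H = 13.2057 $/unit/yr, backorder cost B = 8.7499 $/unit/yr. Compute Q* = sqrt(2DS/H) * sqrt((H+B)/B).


sqrt(2DS/H) = 322.8782
sqrt((H+B)/B) = 1.5841
Q* = 322.8782 * 1.5841 = 511.4579

511.4579 units


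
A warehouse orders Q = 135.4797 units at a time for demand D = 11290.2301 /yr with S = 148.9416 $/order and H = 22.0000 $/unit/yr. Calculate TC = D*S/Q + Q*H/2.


Ordering cost = D*S/Q = 12412.0804
Holding cost = Q*H/2 = 1490.2767
TC = 12412.0804 + 1490.2767 = 13902.3571

13902.3571 $/yr


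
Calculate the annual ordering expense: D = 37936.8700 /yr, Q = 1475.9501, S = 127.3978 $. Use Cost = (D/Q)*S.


Number of orders = D/Q = 25.7034
Cost = 25.7034 * 127.3978 = 3274.5509

3274.5509 $/yr


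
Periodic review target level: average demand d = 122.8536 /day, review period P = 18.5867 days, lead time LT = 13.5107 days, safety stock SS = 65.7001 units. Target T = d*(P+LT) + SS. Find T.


P + LT = 32.0974
d*(P+LT) = 122.8536 * 32.0974 = 3943.2811
T = 3943.2811 + 65.7001 = 4008.9812

4008.9812 units


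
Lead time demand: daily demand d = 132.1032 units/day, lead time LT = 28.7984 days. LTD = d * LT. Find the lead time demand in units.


LTD = 132.1032 * 28.7984 = 3804.3608

3804.3608 units


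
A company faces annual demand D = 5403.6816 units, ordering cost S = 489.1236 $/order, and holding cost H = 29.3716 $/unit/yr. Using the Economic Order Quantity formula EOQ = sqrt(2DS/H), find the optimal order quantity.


2*D*S = 2 * 5403.6816 * 489.1236 = 5286136.3949
2*D*S/H = 179974.4105
EOQ = sqrt(179974.4105) = 424.2339

424.2339 units


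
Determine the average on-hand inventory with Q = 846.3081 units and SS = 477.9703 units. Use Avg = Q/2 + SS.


Q/2 = 423.1540
Avg = 423.1540 + 477.9703 = 901.1244

901.1244 units


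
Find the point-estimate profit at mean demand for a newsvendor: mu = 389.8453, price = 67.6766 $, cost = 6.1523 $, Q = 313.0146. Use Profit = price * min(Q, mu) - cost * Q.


Sales at mu = min(313.0146, 389.8453) = 313.0146
Revenue = 67.6766 * 313.0146 = 21183.7639
Total cost = 6.1523 * 313.0146 = 1925.7597
Profit = 21183.7639 - 1925.7597 = 19258.0042

19258.0042 $


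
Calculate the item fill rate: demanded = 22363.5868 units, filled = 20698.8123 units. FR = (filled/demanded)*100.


FR = 20698.8123 / 22363.5868 * 100 = 92.5559

92.5559%


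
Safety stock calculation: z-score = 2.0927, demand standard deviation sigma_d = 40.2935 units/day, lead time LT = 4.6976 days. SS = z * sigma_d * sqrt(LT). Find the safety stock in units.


sqrt(LT) = sqrt(4.6976) = 2.1674
SS = 2.0927 * 40.2935 * 2.1674 = 182.7595

182.7595 units


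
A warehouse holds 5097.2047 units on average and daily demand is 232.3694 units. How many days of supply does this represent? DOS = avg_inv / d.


DOS = 5097.2047 / 232.3694 = 21.9358

21.9358 days


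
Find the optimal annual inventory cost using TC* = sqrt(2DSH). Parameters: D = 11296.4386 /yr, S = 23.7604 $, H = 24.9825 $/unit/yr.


2*D*S*H = 13411000.7091
TC* = sqrt(13411000.7091) = 3662.1033

3662.1033 $/yr


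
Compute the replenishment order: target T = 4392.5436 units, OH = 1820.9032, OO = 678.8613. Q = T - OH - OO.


Inventory position = OH + OO = 1820.9032 + 678.8613 = 2499.7645
Q = 4392.5436 - 2499.7645 = 1892.7791

1892.7791 units


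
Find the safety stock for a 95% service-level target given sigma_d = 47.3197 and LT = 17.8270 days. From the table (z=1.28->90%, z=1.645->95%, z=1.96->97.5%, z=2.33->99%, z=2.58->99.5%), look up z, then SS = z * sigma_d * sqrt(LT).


From the table, SL = 95% corresponds to z = 1.645
sqrt(LT) = sqrt(17.8270) = 4.2222
SS = 1.645 * 47.3197 * 4.2222 = 328.6601

328.6601 units


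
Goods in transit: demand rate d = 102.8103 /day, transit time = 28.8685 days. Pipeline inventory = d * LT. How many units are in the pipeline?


Pipeline = 102.8103 * 28.8685 = 2967.9791

2967.9791 units


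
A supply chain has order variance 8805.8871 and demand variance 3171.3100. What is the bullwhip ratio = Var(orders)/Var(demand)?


BW = 8805.8871 / 3171.3100 = 2.7767

2.7767


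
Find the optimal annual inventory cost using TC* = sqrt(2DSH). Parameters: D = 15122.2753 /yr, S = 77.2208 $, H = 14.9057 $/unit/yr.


2*D*S*H = 34812387.4531
TC* = sqrt(34812387.4531) = 5900.2023

5900.2023 $/yr


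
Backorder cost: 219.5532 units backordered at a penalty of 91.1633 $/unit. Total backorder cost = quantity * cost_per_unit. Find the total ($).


Total = 219.5532 * 91.1633 = 20015.1942

20015.1942 $


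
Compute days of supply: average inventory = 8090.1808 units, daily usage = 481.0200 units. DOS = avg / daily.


DOS = 8090.1808 / 481.0200 = 16.8188

16.8188 days


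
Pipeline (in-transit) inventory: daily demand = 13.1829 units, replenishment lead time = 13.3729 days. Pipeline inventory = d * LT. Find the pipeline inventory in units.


Pipeline = 13.1829 * 13.3729 = 176.2936

176.2936 units


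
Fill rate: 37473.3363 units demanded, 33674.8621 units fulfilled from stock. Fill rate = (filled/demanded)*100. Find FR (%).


FR = 33674.8621 / 37473.3363 * 100 = 89.8635

89.8635%


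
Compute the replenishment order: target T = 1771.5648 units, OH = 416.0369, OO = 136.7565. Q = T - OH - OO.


Inventory position = OH + OO = 416.0369 + 136.7565 = 552.7934
Q = 1771.5648 - 552.7934 = 1218.7714

1218.7714 units


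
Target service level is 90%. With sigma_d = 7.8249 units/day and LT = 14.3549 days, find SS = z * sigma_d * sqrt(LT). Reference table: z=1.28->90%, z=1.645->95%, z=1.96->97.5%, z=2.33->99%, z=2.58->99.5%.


From the table, SL = 90% corresponds to z = 1.28
sqrt(LT) = sqrt(14.3549) = 3.7888
SS = 1.28 * 7.8249 * 3.7888 = 37.9480

37.9480 units


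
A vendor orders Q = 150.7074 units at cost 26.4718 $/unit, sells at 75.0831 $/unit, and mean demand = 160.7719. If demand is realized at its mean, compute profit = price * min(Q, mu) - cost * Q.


Sales at mu = min(150.7074, 160.7719) = 150.7074
Revenue = 75.0831 * 150.7074 = 11315.5788
Total cost = 26.4718 * 150.7074 = 3989.4962
Profit = 11315.5788 - 3989.4962 = 7326.0826

7326.0826 $


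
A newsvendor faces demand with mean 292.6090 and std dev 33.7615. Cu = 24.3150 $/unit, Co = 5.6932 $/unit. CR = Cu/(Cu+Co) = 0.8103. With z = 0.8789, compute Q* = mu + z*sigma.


CR = Cu/(Cu+Co) = 24.3150/(24.3150+5.6932) = 0.8103
z = 0.8789
Q* = 292.6090 + 0.8789 * 33.7615 = 322.2820

322.2820 units


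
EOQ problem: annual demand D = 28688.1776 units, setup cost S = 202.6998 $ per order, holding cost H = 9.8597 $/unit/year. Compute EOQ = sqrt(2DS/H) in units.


2*D*S = 2 * 28688.1776 * 202.6998 = 11630175.7238
2*D*S/H = 1179566.8959
EOQ = sqrt(1179566.8959) = 1086.0787

1086.0787 units


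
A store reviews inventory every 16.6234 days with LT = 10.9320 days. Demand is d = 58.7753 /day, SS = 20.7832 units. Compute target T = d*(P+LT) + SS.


P + LT = 27.5554
d*(P+LT) = 58.7753 * 27.5554 = 1619.5769
T = 1619.5769 + 20.7832 = 1640.3601

1640.3601 units


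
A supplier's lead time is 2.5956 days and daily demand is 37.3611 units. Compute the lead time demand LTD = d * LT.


LTD = 37.3611 * 2.5956 = 96.9745

96.9745 units


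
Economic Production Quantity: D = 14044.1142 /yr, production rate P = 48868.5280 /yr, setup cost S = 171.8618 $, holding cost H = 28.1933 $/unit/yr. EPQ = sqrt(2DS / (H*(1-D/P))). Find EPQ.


1 - D/P = 1 - 0.2874 = 0.7126
H*(1-D/P) = 20.0909
2DS = 4827293.4916
EPQ = sqrt(240272.0392) = 490.1755

490.1755 units


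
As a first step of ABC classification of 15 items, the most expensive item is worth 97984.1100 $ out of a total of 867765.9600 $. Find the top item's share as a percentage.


Top item = 97984.1100
Total = 867765.9600
Percentage = 97984.1100 / 867765.9600 * 100 = 11.2915

11.2915%


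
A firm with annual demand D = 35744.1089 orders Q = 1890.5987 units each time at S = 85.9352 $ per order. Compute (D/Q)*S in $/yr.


Number of orders = D/Q = 18.9062
Cost = 18.9062 * 85.9352 = 1624.7113

1624.7113 $/yr


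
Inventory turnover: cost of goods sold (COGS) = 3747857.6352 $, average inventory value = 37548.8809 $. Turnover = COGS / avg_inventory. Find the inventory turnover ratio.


Turnover = 3747857.6352 / 37548.8809 = 99.8128

99.8128


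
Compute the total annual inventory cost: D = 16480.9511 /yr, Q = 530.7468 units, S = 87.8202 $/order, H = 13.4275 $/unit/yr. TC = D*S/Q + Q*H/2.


Ordering cost = D*S/Q = 2727.0262
Holding cost = Q*H/2 = 3563.3013
TC = 2727.0262 + 3563.3013 = 6290.3275

6290.3275 $/yr


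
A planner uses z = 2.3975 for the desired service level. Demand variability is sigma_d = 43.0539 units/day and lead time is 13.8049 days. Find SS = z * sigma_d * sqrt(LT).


sqrt(LT) = sqrt(13.8049) = 3.7155
SS = 2.3975 * 43.0539 * 3.7155 = 383.5198

383.5198 units


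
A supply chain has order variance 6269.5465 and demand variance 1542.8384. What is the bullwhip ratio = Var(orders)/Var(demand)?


BW = 6269.5465 / 1542.8384 = 4.0636

4.0636


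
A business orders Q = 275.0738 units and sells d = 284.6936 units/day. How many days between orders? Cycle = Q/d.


Cycle = 275.0738 / 284.6936 = 0.9662

0.9662 days


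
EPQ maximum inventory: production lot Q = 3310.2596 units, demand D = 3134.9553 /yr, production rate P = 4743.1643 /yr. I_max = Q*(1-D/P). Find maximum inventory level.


D/P = 0.6609
1 - D/P = 0.3391
I_max = 3310.2596 * 0.3391 = 1122.3708

1122.3708 units


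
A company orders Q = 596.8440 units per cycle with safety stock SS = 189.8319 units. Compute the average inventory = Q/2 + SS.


Q/2 = 298.4220
Avg = 298.4220 + 189.8319 = 488.2539

488.2539 units


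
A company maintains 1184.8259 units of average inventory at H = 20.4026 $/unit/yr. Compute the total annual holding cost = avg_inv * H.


Cost = 1184.8259 * 20.4026 = 24173.5289

24173.5289 $/yr


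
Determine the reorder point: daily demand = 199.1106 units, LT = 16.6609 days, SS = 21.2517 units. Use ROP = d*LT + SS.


d*LT = 199.1106 * 16.6609 = 3317.3618
ROP = 3317.3618 + 21.2517 = 3338.6135

3338.6135 units


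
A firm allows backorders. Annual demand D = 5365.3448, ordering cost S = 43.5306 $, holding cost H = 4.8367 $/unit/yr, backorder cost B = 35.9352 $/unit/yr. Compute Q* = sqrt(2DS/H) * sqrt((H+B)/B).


sqrt(2DS/H) = 310.7682
sqrt((H+B)/B) = 1.0652
Q* = 310.7682 * 1.0652 = 331.0221

331.0221 units


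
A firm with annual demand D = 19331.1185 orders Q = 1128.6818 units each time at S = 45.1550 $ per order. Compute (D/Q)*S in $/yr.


Number of orders = D/Q = 17.1272
Cost = 17.1272 * 45.1550 = 773.3771

773.3771 $/yr


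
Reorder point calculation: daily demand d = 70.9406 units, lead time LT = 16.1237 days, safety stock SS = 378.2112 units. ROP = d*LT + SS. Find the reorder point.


d*LT = 70.9406 * 16.1237 = 1143.8250
ROP = 1143.8250 + 378.2112 = 1522.0362

1522.0362 units


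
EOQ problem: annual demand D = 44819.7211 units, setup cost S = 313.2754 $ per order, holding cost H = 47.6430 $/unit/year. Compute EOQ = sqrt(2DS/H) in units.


2*D*S = 2 * 44819.7211 * 313.2754 = 28081832.1110
2*D*S/H = 589421.9951
EOQ = sqrt(589421.9951) = 767.7382

767.7382 units


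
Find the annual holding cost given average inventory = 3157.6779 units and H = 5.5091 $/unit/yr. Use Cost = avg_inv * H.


Cost = 3157.6779 * 5.5091 = 17395.9633

17395.9633 $/yr


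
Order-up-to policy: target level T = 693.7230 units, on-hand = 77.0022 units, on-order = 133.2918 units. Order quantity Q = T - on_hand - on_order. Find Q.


Inventory position = OH + OO = 77.0022 + 133.2918 = 210.2940
Q = 693.7230 - 210.2940 = 483.4290

483.4290 units


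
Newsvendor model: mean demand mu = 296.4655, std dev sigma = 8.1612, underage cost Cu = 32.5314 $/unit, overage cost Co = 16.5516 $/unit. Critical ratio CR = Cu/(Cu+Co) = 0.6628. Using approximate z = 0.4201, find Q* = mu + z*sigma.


CR = Cu/(Cu+Co) = 32.5314/(32.5314+16.5516) = 0.6628
z = 0.4201
Q* = 296.4655 + 0.4201 * 8.1612 = 299.8940

299.8940 units


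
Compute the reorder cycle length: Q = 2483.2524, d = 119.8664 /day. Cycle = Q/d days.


Cycle = 2483.2524 / 119.8664 = 20.7168

20.7168 days


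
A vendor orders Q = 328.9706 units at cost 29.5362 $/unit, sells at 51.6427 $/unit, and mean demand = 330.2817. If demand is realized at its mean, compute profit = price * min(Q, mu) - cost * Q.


Sales at mu = min(328.9706, 330.2817) = 328.9706
Revenue = 51.6427 * 328.9706 = 16988.9300
Total cost = 29.5362 * 328.9706 = 9716.5414
Profit = 16988.9300 - 9716.5414 = 7272.3886

7272.3886 $


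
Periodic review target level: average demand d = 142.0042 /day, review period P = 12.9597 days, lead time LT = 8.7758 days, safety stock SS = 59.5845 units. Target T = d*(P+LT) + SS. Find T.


P + LT = 21.7355
d*(P+LT) = 142.0042 * 21.7355 = 3086.5323
T = 3086.5323 + 59.5845 = 3146.1168

3146.1168 units


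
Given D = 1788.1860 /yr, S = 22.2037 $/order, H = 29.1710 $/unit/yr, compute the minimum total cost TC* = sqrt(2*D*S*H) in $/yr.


2*D*S*H = 2316430.9245
TC* = sqrt(2316430.9245) = 1521.9826

1521.9826 $/yr


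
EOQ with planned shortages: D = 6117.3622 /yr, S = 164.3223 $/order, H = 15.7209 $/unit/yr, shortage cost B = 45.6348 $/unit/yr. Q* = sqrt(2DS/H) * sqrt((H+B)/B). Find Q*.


sqrt(2DS/H) = 357.6075
sqrt((H+B)/B) = 1.1595
Q* = 357.6075 * 1.1595 = 414.6542

414.6542 units


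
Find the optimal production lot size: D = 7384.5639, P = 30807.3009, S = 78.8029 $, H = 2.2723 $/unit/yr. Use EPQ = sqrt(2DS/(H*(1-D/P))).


1 - D/P = 1 - 0.2397 = 0.7603
H*(1-D/P) = 1.7276
2DS = 1163850.1011
EPQ = sqrt(673670.2806) = 820.7742

820.7742 units


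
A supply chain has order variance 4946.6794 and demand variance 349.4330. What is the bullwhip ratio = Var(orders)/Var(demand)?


BW = 4946.6794 / 349.4330 = 14.1563

14.1563


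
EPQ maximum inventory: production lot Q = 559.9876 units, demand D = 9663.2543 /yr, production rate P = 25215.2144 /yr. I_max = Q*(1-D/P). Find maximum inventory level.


D/P = 0.3832
1 - D/P = 0.6168
I_max = 559.9876 * 0.6168 = 345.3829

345.3829 units


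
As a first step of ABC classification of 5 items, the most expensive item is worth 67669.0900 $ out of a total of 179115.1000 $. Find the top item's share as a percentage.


Top item = 67669.0900
Total = 179115.1000
Percentage = 67669.0900 / 179115.1000 * 100 = 37.7797

37.7797%


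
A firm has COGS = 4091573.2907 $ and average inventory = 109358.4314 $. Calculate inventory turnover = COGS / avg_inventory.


Turnover = 4091573.2907 / 109358.4314 = 37.4143

37.4143


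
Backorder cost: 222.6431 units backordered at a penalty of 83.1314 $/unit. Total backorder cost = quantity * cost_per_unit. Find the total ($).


Total = 222.6431 * 83.1314 = 18508.6326

18508.6326 $


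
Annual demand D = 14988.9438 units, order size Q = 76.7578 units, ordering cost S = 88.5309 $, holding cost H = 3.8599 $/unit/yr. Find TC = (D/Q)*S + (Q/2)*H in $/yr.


Ordering cost = D*S/Q = 17287.9458
Holding cost = Q*H/2 = 148.1387
TC = 17287.9458 + 148.1387 = 17436.0845

17436.0845 $/yr


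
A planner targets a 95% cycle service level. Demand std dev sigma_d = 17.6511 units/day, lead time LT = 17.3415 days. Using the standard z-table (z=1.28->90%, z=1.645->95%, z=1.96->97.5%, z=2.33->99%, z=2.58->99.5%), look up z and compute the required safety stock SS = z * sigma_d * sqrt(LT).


From the table, SL = 95% corresponds to z = 1.645
sqrt(LT) = sqrt(17.3415) = 4.1643
SS = 1.645 * 17.6511 * 4.1643 = 120.9152

120.9152 units


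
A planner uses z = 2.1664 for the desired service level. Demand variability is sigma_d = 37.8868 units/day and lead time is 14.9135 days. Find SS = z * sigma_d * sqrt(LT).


sqrt(LT) = sqrt(14.9135) = 3.8618
SS = 2.1664 * 37.8868 * 3.8618 = 316.9687

316.9687 units


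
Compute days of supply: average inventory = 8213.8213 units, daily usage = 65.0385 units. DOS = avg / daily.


DOS = 8213.8213 / 65.0385 = 126.2917

126.2917 days


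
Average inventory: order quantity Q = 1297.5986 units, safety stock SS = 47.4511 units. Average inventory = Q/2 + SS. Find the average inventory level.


Q/2 = 648.7993
Avg = 648.7993 + 47.4511 = 696.2504

696.2504 units


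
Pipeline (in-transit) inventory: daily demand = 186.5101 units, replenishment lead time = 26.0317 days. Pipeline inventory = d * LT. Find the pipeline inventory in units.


Pipeline = 186.5101 * 26.0317 = 4855.1750

4855.1750 units


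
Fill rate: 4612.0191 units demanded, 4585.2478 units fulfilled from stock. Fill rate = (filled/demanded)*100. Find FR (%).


FR = 4585.2478 / 4612.0191 * 100 = 99.4195

99.4195%


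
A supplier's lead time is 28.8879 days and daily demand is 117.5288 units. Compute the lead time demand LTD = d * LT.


LTD = 117.5288 * 28.8879 = 3395.1602

3395.1602 units


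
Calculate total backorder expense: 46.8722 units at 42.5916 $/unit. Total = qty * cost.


Total = 46.8722 * 42.5916 = 1996.3620

1996.3620 $


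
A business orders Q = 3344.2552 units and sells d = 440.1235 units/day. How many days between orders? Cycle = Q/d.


Cycle = 3344.2552 / 440.1235 = 7.5984

7.5984 days


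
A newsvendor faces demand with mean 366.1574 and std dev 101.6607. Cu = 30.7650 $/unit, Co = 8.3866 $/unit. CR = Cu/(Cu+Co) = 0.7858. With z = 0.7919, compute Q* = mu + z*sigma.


CR = Cu/(Cu+Co) = 30.7650/(30.7650+8.3866) = 0.7858
z = 0.7919
Q* = 366.1574 + 0.7919 * 101.6607 = 446.6625

446.6625 units


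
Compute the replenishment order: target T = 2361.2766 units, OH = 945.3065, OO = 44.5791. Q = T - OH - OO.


Inventory position = OH + OO = 945.3065 + 44.5791 = 989.8856
Q = 2361.2766 - 989.8856 = 1371.3910

1371.3910 units


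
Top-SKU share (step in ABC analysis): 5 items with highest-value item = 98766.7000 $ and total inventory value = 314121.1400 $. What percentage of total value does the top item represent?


Top item = 98766.7000
Total = 314121.1400
Percentage = 98766.7000 / 314121.1400 * 100 = 31.4422

31.4422%


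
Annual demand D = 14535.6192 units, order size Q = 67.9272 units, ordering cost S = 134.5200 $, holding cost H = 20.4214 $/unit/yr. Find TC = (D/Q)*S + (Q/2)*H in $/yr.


Ordering cost = D*S/Q = 28785.6925
Holding cost = Q*H/2 = 693.5843
TC = 28785.6925 + 693.5843 = 29479.2768

29479.2768 $/yr
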